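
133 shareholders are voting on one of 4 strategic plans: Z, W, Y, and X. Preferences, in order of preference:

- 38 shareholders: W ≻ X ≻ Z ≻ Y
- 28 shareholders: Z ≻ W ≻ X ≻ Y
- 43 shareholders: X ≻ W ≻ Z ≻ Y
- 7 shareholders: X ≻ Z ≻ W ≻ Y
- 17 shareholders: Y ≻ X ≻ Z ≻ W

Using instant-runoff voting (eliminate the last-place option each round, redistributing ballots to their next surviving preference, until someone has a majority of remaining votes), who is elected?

X

Round 1: Z 28, W 38, Y 17, X 50. Eliminate Y.
Round 2: Z 28, W 38, X 67. X has a majority.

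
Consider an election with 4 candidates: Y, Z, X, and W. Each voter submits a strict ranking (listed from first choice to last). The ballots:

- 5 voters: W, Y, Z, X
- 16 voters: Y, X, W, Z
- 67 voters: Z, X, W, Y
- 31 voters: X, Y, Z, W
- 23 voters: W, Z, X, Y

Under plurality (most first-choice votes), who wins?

Z

First-place votes: Y 16, Z 67, X 31, W 28.
Z has the most first-place votes.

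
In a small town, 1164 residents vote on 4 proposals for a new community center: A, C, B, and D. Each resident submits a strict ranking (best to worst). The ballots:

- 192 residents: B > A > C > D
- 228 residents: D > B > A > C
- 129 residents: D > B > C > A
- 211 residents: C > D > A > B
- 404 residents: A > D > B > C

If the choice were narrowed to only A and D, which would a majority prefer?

A

Voters preferring A to D: 596; preferring D to A: 568.
A wins the head-to-head.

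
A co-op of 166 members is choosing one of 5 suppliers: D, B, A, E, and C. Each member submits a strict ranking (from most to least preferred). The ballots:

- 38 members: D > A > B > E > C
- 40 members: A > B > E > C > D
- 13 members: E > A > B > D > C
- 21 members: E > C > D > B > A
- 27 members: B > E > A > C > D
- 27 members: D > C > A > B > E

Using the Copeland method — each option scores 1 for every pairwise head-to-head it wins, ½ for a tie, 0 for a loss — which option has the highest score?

A

D: beats B and A; loses to E and C → score 2.
B: beats E and C; loses to D and A → score 2.
A: beats B, E, and C; loses to D → score 3.
E: beats D and C; loses to B and A → score 2.
C: beats D; loses to B, A, and E → score 1.
A has the best pairwise record.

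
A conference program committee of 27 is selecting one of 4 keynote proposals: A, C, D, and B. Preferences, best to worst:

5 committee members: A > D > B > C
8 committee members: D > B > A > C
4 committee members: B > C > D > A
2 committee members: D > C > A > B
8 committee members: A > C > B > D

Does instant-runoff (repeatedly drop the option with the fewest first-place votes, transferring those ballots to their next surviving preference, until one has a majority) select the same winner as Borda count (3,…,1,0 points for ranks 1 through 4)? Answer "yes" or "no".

Instant-runoff — R1 A 13, C 0, D 10, B 4 (C out); R2 A 13, D 10, B 4 (B out); R3 A 13, D 14 (D winner). Winner: D.
Borda — scores: A 49, C 28, D 44, B 41. Winner: A.
The two methods disagree.

no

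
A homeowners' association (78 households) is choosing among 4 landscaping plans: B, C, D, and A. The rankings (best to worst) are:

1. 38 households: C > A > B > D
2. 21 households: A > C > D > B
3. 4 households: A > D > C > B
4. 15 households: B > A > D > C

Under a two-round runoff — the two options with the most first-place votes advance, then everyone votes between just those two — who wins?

Round 1 first-place votes: B 15, C 38, D 0, A 25.
C and A advance.
Runoff: C is preferred to A by 38 voters; A by 40.
A wins the runoff.

A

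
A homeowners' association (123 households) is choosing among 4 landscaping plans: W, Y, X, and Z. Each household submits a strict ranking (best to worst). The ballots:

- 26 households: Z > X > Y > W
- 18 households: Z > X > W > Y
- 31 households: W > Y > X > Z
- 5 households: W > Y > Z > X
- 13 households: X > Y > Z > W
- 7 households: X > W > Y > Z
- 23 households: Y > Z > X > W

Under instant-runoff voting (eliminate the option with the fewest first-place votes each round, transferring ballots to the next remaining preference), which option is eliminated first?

X

Round 1: W 36, Y 23, X 20, Z 44. Eliminate X.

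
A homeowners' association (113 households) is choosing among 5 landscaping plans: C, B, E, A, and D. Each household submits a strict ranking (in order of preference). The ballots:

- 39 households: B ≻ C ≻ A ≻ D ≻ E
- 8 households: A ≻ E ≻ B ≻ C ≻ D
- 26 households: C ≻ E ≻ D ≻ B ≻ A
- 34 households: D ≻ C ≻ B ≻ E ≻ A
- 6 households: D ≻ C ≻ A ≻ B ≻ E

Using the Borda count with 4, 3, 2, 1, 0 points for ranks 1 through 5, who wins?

C

C: 39·3 + 8·1 + 26·4 + 34·3 + 6·3 = 349
B: 39·4 + 8·2 + 26·1 + 34·2 + 6·1 = 272
E: 39·0 + 8·3 + 26·3 + 34·1 + 6·0 = 136
A: 39·2 + 8·4 + 26·0 + 34·0 + 6·2 = 122
D: 39·1 + 8·0 + 26·2 + 34·4 + 6·4 = 251
C has the highest Borda score (349).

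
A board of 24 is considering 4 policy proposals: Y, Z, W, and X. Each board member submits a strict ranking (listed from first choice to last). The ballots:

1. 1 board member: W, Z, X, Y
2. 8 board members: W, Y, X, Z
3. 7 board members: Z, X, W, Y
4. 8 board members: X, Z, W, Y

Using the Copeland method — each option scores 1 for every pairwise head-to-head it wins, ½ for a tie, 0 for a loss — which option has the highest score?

Y: loses to Z, W, and X → score 0.
Z: beats Y and W; loses to X → score 2.
W: beats Y; loses to Z and X → score 1.
X: beats Y, Z, and W → score 3.
X has the best pairwise record.

X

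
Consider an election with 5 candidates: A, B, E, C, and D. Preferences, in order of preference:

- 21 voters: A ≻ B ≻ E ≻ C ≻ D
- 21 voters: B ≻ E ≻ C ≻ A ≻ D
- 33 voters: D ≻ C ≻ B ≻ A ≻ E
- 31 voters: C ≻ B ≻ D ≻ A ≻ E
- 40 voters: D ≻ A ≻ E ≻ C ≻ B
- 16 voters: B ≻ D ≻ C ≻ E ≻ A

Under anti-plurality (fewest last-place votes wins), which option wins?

Last-place votes: A 16, B 40, E 64, C 0, D 42.
C is ranked last by the fewest voters, so C wins.

C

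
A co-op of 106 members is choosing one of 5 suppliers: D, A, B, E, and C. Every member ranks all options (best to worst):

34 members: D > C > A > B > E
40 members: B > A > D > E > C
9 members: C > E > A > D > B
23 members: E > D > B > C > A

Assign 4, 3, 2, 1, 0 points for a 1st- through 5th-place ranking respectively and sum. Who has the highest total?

D

D: 34·4 + 40·2 + 9·1 + 23·3 = 294
A: 34·2 + 40·3 + 9·2 + 23·0 = 206
B: 34·1 + 40·4 + 9·0 + 23·2 = 240
E: 34·0 + 40·1 + 9·3 + 23·4 = 159
C: 34·3 + 40·0 + 9·4 + 23·1 = 161
D has the highest Borda score (294).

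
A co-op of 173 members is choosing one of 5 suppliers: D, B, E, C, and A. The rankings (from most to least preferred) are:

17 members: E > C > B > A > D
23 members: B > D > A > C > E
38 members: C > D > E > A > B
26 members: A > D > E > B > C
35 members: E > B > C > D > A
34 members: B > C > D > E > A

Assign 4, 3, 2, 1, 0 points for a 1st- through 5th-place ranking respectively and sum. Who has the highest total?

D: 17·0 + 23·3 + 38·3 + 26·3 + 35·1 + 34·2 = 364
B: 17·2 + 23·4 + 38·0 + 26·1 + 35·3 + 34·4 = 393
E: 17·4 + 23·0 + 38·2 + 26·2 + 35·4 + 34·1 = 370
C: 17·3 + 23·1 + 38·4 + 26·0 + 35·2 + 34·3 = 398
A: 17·1 + 23·2 + 38·1 + 26·4 + 35·0 + 34·0 = 205
C has the highest Borda score (398).

C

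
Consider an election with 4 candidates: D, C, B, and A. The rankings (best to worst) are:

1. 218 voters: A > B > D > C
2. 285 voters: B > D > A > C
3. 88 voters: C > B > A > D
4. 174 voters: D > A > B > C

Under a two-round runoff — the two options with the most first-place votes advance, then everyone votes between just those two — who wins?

A

Round 1 first-place votes: D 174, C 88, B 285, A 218.
B and A advance.
Runoff: B is preferred to A by 373 voters; A by 392.
A wins the runoff.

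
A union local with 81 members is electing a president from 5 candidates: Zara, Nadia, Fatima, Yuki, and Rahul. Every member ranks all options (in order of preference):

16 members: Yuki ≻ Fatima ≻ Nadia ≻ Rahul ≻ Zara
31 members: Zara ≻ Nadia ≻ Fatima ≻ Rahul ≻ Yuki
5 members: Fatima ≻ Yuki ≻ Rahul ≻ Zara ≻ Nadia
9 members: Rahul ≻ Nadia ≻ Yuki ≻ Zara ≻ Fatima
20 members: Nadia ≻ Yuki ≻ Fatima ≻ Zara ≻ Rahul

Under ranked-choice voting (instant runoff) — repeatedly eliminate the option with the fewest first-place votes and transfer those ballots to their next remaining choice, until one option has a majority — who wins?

Round 1: Zara 31, Nadia 20, Fatima 5, Yuki 16, Rahul 9. Eliminate Fatima.
Round 2: Zara 31, Nadia 20, Yuki 21, Rahul 9. Eliminate Rahul.
Round 3: Zara 31, Nadia 29, Yuki 21. Eliminate Yuki.
Round 4: Zara 36, Nadia 45. Nadia has a majority.

Nadia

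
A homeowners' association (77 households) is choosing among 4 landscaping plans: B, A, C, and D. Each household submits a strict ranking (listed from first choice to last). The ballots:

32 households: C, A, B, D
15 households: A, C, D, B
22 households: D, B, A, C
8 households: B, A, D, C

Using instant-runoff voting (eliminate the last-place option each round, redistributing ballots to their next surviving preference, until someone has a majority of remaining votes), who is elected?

Round 1: B 8, A 15, C 32, D 22. Eliminate B.
Round 2: A 23, C 32, D 22. Eliminate D.
Round 3: A 45, C 32. A has a majority.

A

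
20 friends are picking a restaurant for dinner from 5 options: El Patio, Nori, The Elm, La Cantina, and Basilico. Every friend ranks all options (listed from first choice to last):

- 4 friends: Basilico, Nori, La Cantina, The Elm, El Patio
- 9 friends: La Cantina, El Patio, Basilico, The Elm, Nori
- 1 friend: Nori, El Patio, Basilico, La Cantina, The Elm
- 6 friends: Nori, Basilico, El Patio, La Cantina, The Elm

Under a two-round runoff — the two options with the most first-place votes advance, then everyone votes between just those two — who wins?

Nori

Round 1 first-place votes: El Patio 0, Nori 7, The Elm 0, La Cantina 9, Basilico 4.
La Cantina and Nori advance.
Runoff: La Cantina is preferred to Nori by 9 voters; Nori by 11.
Nori wins the runoff.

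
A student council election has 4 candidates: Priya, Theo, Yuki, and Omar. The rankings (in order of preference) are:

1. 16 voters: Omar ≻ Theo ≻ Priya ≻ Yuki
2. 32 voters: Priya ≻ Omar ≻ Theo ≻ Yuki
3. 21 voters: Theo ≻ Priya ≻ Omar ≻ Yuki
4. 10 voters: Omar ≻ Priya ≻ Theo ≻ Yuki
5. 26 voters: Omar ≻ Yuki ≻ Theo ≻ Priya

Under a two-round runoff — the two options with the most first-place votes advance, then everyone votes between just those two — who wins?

Priya

Round 1 first-place votes: Priya 32, Theo 21, Yuki 0, Omar 52.
Omar and Priya advance.
Runoff: Omar is preferred to Priya by 52 voters; Priya by 53.
Priya wins the runoff.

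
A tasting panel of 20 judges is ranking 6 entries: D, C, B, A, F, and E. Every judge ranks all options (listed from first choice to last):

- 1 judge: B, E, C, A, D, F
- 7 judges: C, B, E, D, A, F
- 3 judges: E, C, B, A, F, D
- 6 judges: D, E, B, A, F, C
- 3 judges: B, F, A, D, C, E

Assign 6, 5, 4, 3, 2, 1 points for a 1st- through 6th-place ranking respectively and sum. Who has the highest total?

D: 1·2 + 7·3 + 3·1 + 6·6 + 3·3 = 71
C: 1·4 + 7·6 + 3·5 + 6·1 + 3·2 = 73
B: 1·6 + 7·5 + 3·4 + 6·4 + 3·6 = 95
A: 1·3 + 7·2 + 3·3 + 6·3 + 3·4 = 56
F: 1·1 + 7·1 + 3·2 + 6·2 + 3·5 = 41
E: 1·5 + 7·4 + 3·6 + 6·5 + 3·1 = 84
B has the highest Borda score (95).

B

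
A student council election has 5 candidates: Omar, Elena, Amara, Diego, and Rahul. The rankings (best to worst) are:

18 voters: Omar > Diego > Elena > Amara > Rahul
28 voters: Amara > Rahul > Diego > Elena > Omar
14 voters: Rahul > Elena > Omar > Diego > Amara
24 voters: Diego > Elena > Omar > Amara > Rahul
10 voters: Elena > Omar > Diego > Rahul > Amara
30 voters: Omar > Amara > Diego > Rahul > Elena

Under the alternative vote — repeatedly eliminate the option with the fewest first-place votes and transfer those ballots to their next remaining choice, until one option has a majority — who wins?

Omar

Round 1: Omar 48, Elena 10, Amara 28, Diego 24, Rahul 14. Eliminate Elena.
Round 2: Omar 58, Amara 28, Diego 24, Rahul 14. Eliminate Rahul.
Round 3: Omar 72, Amara 28, Diego 24. Omar has a majority.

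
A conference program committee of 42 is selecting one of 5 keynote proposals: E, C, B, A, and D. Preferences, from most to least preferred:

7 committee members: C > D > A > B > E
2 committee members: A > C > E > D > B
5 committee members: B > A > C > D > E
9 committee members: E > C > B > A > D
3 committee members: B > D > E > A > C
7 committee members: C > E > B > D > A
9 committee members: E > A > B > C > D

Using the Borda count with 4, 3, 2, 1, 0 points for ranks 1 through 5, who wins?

C

E: 7·0 + 2·2 + 5·0 + 9·4 + 3·2 + 7·3 + 9·4 = 103
C: 7·4 + 2·3 + 5·2 + 9·3 + 3·0 + 7·4 + 9·1 = 108
B: 7·1 + 2·0 + 5·4 + 9·2 + 3·4 + 7·2 + 9·2 = 89
A: 7·2 + 2·4 + 5·3 + 9·1 + 3·1 + 7·0 + 9·3 = 76
D: 7·3 + 2·1 + 5·1 + 9·0 + 3·3 + 7·1 + 9·0 = 44
C has the highest Borda score (108).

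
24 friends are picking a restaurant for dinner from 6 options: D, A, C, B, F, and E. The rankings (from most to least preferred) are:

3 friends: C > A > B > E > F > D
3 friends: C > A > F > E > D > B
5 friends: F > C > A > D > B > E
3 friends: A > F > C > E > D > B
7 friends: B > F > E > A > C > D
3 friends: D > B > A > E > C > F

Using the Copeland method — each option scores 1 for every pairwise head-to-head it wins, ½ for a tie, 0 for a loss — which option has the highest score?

D: beats B; loses to A, C, F, and E → score 1.
A: beats D, C, B, and E; ties F → score 4.5.
C: beats D, B, and E; loses to A and F → score 3.
B: beats F and E; loses to D, A, and C → score 2.
F: beats D, C, and E; ties A; loses to B → score 3.5.
E: beats D; loses to A, C, B, and F → score 1.
A has the best pairwise record.

A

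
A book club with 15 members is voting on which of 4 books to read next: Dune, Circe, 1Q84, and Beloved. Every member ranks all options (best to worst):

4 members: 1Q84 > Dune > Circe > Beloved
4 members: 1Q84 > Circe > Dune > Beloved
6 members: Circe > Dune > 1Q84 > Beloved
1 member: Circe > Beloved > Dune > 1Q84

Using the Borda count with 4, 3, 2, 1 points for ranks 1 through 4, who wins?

Circe

Dune: 4·3 + 4·2 + 6·3 + 1·2 = 40
Circe: 4·2 + 4·3 + 6·4 + 1·4 = 48
1Q84: 4·4 + 4·4 + 6·2 + 1·1 = 45
Beloved: 4·1 + 4·1 + 6·1 + 1·3 = 17
Circe has the highest Borda score (48).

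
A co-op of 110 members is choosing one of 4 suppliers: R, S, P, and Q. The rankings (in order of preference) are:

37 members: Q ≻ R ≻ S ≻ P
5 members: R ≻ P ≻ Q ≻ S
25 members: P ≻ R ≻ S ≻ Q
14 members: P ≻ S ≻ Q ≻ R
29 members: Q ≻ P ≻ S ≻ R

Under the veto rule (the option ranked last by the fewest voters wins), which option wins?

S

Last-place votes: R 43, S 5, P 37, Q 25.
S is ranked last by the fewest voters, so S wins.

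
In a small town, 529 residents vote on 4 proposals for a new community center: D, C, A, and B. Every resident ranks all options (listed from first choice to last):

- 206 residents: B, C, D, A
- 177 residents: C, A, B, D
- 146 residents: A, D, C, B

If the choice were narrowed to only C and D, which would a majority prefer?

C

Voters preferring C to D: 383; preferring D to C: 146.
C wins the head-to-head.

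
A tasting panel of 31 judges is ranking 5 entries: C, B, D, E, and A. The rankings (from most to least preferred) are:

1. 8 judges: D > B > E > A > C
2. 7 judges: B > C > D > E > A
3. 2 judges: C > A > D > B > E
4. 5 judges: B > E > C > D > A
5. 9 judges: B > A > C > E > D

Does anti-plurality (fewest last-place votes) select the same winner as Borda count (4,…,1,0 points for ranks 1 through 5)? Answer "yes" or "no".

Anti-plurality — last-place votes: C 8, B 0, D 9, E 2, A 12. Winner: B.
Borda — scores: C 57, B 110, D 55, E 47, A 41. Winner: B.
The two methods agree.

yes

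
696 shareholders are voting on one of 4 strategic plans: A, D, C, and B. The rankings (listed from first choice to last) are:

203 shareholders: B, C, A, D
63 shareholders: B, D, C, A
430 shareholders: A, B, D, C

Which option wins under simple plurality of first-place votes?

First-place votes: A 430, D 0, C 0, B 266.
A has the most first-place votes.

A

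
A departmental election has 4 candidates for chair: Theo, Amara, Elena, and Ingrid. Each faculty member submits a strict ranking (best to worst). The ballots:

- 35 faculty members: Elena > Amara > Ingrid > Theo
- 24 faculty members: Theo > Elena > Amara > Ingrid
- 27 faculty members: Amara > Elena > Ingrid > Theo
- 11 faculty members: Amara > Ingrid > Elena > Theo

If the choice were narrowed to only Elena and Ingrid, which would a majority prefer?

Voters preferring Elena to Ingrid: 86; preferring Ingrid to Elena: 11.
Elena wins the head-to-head.

Elena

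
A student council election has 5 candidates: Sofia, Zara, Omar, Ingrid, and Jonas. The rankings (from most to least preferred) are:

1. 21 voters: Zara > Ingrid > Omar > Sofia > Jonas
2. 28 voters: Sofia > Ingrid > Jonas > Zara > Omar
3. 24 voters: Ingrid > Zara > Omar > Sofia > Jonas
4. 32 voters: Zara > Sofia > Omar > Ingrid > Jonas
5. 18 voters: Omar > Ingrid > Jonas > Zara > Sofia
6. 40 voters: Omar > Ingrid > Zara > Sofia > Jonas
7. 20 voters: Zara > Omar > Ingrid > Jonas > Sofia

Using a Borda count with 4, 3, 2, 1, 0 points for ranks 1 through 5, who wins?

Sofia: 21·1 + 28·4 + 24·1 + 32·3 + 18·0 + 40·1 + 20·0 = 293
Zara: 21·4 + 28·1 + 24·3 + 32·4 + 18·1 + 40·2 + 20·4 = 490
Omar: 21·2 + 28·0 + 24·2 + 32·2 + 18·4 + 40·4 + 20·3 = 446
Ingrid: 21·3 + 28·3 + 24·4 + 32·1 + 18·3 + 40·3 + 20·2 = 489
Jonas: 21·0 + 28·2 + 24·0 + 32·0 + 18·2 + 40·0 + 20·1 = 112
Zara has the highest Borda score (490).

Zara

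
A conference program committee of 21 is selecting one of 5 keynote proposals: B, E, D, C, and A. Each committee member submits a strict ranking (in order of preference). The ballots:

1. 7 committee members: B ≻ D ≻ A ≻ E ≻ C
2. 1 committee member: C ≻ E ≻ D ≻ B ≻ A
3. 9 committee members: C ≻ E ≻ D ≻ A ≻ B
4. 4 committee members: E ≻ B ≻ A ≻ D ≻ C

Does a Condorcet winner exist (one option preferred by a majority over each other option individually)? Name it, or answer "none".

E

E vs B: 14–7 for E.
E vs D: 14–7 for E.
E vs C: 11–10 for E.
E vs A: 14–7 for E.
E beats every other option head-to-head.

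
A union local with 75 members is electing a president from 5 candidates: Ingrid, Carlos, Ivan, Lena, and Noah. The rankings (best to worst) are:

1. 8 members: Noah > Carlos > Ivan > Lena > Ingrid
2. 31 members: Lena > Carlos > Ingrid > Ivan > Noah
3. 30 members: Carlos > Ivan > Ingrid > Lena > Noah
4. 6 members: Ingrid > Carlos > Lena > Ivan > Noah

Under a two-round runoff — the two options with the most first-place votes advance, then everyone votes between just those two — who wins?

Carlos

Round 1 first-place votes: Ingrid 6, Carlos 30, Ivan 0, Lena 31, Noah 8.
Lena and Carlos advance.
Runoff: Lena is preferred to Carlos by 31 voters; Carlos by 44.
Carlos wins the runoff.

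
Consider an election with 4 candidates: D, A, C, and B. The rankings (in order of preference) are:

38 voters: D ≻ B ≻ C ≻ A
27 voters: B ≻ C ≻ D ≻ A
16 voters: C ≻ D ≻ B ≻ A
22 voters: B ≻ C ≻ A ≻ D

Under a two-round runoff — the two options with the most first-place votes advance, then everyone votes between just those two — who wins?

D

Round 1 first-place votes: D 38, A 0, C 16, B 49.
B and D advance.
Runoff: B is preferred to D by 49 voters; D by 54.
D wins the runoff.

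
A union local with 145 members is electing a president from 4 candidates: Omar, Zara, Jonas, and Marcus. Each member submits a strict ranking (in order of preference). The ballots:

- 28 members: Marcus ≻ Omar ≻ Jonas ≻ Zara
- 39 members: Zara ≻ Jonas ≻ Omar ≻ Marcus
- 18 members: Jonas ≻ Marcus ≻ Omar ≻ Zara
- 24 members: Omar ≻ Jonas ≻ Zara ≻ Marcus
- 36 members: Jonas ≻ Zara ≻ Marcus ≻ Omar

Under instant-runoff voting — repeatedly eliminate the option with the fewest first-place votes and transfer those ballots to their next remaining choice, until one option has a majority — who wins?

Jonas

Round 1: Omar 24, Zara 39, Jonas 54, Marcus 28. Eliminate Omar.
Round 2: Zara 39, Jonas 78, Marcus 28. Jonas has a majority.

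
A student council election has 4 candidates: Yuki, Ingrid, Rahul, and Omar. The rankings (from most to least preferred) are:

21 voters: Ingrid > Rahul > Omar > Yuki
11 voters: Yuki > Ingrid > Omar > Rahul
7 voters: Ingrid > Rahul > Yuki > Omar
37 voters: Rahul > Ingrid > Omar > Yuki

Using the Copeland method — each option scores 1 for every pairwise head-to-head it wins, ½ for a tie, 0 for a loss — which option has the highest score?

Ingrid

Yuki: loses to Ingrid, Rahul, and Omar → score 0.
Ingrid: beats Yuki, Rahul, and Omar → score 3.
Rahul: beats Yuki and Omar; loses to Ingrid → score 2.
Omar: beats Yuki; loses to Ingrid and Rahul → score 1.
Ingrid has the best pairwise record.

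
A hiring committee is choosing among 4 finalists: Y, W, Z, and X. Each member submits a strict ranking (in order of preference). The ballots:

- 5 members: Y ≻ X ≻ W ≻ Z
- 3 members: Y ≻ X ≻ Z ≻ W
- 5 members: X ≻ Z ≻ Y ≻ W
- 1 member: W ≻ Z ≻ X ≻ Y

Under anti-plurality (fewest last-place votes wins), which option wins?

X

Last-place votes: Y 1, W 8, Z 5, X 0.
X is ranked last by the fewest voters, so X wins.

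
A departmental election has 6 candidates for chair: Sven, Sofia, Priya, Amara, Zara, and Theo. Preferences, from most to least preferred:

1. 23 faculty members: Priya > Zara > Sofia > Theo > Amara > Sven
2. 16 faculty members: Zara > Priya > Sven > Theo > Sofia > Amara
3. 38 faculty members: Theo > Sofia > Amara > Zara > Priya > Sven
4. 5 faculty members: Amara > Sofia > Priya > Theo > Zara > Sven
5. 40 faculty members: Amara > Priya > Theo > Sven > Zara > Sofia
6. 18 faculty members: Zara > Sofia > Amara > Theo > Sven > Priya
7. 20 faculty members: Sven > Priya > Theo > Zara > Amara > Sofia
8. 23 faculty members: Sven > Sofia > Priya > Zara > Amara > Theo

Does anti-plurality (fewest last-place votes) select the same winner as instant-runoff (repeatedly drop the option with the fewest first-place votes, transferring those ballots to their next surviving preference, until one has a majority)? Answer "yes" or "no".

Anti-plurality — last-place votes: Sven 66, Sofia 60, Priya 18, Amara 16, Zara 0, Theo 23. Winner: Zara.
Instant-runoff — R1 Sven 43, Sofia 0, Priya 23, Amara 45, Zara 34, Theo 38 (Sofia out); R2 Sven 43, Priya 23, Amara 45, Zara 34, Theo 38 (Priya out); R3 Sven 43, Amara 45, Zara 57, Theo 38 (Theo out); R4 Sven 43, Amara 83, Zara 57 (Sven out); R5 Amara 83, Zara 100 (Zara winner). Winner: Zara.
The two methods agree.

yes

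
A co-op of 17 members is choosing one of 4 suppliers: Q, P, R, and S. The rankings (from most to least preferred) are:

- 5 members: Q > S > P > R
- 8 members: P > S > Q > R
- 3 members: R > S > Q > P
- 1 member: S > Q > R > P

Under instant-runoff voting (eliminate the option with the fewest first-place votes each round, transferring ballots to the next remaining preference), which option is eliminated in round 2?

Round 1: Q 5, P 8, R 3, S 1. Eliminate S.
Round 2: Q 6, P 8, R 3. Eliminate R.

R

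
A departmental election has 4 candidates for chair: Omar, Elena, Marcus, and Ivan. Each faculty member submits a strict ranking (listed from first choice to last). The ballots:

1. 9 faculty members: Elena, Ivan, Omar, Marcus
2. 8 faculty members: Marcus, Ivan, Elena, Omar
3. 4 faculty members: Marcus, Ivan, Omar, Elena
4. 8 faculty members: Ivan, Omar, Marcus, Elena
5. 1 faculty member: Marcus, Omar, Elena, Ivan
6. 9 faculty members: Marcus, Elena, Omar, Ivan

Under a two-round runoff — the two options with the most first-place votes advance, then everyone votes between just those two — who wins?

Marcus

Round 1 first-place votes: Omar 0, Elena 9, Marcus 22, Ivan 8.
Marcus and Elena advance.
Runoff: Marcus is preferred to Elena by 30 voters; Elena by 9.
Marcus wins the runoff.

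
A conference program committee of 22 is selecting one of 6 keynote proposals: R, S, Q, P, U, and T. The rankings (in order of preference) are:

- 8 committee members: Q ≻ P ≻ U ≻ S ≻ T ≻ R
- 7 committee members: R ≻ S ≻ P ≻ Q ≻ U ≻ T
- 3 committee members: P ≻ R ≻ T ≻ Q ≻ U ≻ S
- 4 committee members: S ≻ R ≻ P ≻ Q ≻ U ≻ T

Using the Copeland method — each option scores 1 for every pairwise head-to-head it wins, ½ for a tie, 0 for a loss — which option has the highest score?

P

R: beats Q, U, and T; ties P; loses to S → score 3.5.
S: beats R and T; ties Q, P, and U → score 3.5.
Q: beats U and T; ties S; loses to R and P → score 2.5.
P: beats Q, U, and T; ties R and S → score 4.
U: beats T; ties S; loses to R, Q, and P → score 1.5.
T: loses to R, S, Q, P, and U → score 0.
P has the best pairwise record.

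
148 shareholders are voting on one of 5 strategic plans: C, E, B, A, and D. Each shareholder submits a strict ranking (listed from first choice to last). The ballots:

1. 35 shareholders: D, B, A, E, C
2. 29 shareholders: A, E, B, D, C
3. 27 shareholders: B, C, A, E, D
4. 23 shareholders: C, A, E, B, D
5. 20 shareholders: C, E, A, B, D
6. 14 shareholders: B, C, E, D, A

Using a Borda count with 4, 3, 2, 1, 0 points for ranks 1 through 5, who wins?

B

C: 35·0 + 29·0 + 27·3 + 23·4 + 20·4 + 14·3 = 295
E: 35·1 + 29·3 + 27·1 + 23·2 + 20·3 + 14·2 = 283
B: 35·3 + 29·2 + 27·4 + 23·1 + 20·1 + 14·4 = 370
A: 35·2 + 29·4 + 27·2 + 23·3 + 20·2 + 14·0 = 349
D: 35·4 + 29·1 + 27·0 + 23·0 + 20·0 + 14·1 = 183
B has the highest Borda score (370).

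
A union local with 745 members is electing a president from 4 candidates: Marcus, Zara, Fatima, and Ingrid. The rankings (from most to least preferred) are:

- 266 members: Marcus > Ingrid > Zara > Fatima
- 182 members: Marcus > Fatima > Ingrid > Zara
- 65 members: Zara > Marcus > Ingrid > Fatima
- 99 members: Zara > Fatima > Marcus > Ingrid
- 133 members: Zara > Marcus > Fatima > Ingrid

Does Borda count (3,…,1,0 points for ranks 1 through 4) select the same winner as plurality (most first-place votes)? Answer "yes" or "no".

yes

Borda — scores: Marcus 1839, Zara 1157, Fatima 695, Ingrid 779. Winner: Marcus.
Plurality — first-place votes: Marcus 448, Zara 297, Fatima 0, Ingrid 0. Winner: Marcus.
The two methods agree.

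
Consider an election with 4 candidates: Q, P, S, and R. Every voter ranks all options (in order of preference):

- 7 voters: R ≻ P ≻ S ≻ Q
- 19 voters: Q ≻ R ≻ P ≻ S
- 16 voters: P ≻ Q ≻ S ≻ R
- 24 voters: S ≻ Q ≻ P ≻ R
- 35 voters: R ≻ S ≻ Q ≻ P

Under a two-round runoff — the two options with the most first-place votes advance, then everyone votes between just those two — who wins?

Round 1 first-place votes: Q 19, P 16, S 24, R 42.
R and S advance.
Runoff: R is preferred to S by 61 voters; S by 40.
R wins the runoff.

R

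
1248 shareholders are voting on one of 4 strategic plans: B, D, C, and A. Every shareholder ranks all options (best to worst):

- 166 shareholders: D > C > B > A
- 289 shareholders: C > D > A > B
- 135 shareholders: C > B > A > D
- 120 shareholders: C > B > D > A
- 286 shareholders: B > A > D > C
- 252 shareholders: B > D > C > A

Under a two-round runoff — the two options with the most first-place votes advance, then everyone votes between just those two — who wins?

Round 1 first-place votes: B 538, D 166, C 544, A 0.
C and B advance.
Runoff: C is preferred to B by 710 voters; B by 538.
C wins the runoff.

C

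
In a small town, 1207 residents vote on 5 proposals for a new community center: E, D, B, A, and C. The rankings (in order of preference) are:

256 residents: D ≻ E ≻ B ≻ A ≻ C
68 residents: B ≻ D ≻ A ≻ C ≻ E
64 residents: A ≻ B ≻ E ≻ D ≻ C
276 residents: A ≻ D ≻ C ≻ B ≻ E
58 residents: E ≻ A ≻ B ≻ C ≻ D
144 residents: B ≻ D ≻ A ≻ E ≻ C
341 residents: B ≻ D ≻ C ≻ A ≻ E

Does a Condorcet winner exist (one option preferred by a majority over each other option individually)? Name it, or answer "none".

B

B vs E: 893–314 for B.
B vs D: 675–532 for B.
B vs A: 809–398 for B.
B vs C: 931–276 for B.
B beats every other option head-to-head.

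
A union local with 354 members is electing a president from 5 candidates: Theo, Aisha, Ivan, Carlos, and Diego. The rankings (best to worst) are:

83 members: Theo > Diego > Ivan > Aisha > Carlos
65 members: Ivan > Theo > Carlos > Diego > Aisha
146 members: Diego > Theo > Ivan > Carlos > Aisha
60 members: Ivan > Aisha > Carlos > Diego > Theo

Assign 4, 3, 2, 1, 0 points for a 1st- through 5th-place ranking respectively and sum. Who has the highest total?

Theo: 83·4 + 65·3 + 146·3 + 60·0 = 965
Aisha: 83·1 + 65·0 + 146·0 + 60·3 = 263
Ivan: 83·2 + 65·4 + 146·2 + 60·4 = 958
Carlos: 83·0 + 65·2 + 146·1 + 60·2 = 396
Diego: 83·3 + 65·1 + 146·4 + 60·1 = 958
Theo has the highest Borda score (965).

Theo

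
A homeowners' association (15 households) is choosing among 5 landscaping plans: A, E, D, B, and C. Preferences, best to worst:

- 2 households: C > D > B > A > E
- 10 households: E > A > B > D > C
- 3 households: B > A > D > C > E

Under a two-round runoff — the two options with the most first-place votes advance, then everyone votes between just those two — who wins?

E

Round 1 first-place votes: A 0, E 10, D 0, B 3, C 2.
E and B advance.
Runoff: E is preferred to B by 10 voters; B by 5.
E wins the runoff.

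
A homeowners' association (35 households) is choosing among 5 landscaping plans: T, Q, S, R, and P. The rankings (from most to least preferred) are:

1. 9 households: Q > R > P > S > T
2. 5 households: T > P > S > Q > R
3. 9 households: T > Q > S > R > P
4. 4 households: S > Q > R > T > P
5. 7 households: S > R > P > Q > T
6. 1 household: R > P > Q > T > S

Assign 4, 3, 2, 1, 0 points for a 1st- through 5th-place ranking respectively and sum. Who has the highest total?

Q

T: 9·0 + 5·4 + 9·4 + 4·1 + 7·0 + 1·1 = 61
Q: 9·4 + 5·1 + 9·3 + 4·3 + 7·1 + 1·2 = 89
S: 9·1 + 5·2 + 9·2 + 4·4 + 7·4 + 1·0 = 81
R: 9·3 + 5·0 + 9·1 + 4·2 + 7·3 + 1·4 = 69
P: 9·2 + 5·3 + 9·0 + 4·0 + 7·2 + 1·3 = 50
Q has the highest Borda score (89).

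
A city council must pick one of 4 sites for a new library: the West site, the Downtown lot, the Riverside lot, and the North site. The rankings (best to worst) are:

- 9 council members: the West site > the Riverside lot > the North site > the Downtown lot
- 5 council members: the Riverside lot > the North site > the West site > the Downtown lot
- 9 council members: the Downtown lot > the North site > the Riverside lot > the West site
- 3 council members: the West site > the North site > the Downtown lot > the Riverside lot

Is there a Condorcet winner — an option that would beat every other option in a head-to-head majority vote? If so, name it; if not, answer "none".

the Riverside lot

the Riverside lot vs the West site: 14–12 for the Riverside lot.
the Riverside lot vs the Downtown lot: 14–12 for the Riverside lot.
the Riverside lot vs the North site: 14–12 for the Riverside lot.
the Riverside lot beats every other option head-to-head.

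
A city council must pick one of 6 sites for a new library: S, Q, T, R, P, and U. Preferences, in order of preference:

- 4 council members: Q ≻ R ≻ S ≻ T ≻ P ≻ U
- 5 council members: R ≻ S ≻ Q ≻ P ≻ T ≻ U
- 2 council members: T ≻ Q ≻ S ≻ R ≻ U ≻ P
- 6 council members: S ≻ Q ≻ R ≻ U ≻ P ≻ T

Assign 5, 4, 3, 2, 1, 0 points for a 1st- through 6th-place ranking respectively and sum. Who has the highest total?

S

S: 4·3 + 5·4 + 2·3 + 6·5 = 68
Q: 4·5 + 5·3 + 2·4 + 6·4 = 67
T: 4·2 + 5·1 + 2·5 + 6·0 = 23
R: 4·4 + 5·5 + 2·2 + 6·3 = 63
P: 4·1 + 5·2 + 2·0 + 6·1 = 20
U: 4·0 + 5·0 + 2·1 + 6·2 = 14
S has the highest Borda score (68).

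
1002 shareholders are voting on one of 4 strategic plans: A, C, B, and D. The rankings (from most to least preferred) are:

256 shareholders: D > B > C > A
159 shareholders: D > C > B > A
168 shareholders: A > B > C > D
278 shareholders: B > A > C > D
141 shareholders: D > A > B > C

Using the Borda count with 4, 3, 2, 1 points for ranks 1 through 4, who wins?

B

A: 256·1 + 159·1 + 168·4 + 278·3 + 141·3 = 2344
C: 256·2 + 159·3 + 168·2 + 278·2 + 141·1 = 2022
B: 256·3 + 159·2 + 168·3 + 278·4 + 141·2 = 2984
D: 256·4 + 159·4 + 168·1 + 278·1 + 141·4 = 2670
B has the highest Borda score (2984).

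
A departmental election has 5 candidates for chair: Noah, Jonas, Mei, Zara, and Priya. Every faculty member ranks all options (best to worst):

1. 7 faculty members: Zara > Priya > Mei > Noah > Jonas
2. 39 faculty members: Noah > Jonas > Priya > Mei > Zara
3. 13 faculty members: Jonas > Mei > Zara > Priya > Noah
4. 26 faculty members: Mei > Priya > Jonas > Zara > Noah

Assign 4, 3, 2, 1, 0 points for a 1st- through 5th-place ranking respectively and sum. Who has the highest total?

Noah: 7·1 + 39·4 + 13·0 + 26·0 = 163
Jonas: 7·0 + 39·3 + 13·4 + 26·2 = 221
Mei: 7·2 + 39·1 + 13·3 + 26·4 = 196
Zara: 7·4 + 39·0 + 13·2 + 26·1 = 80
Priya: 7·3 + 39·2 + 13·1 + 26·3 = 190
Jonas has the highest Borda score (221).

Jonas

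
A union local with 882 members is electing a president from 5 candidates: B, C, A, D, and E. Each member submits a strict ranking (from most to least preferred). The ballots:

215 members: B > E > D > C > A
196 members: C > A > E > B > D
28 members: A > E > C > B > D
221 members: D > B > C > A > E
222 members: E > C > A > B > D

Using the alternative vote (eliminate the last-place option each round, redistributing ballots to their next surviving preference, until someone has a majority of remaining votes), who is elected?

E

Round 1: B 215, C 196, A 28, D 221, E 222. Eliminate A.
Round 2: B 215, C 196, D 221, E 250. Eliminate C.
Round 3: B 215, D 221, E 446. E has a majority.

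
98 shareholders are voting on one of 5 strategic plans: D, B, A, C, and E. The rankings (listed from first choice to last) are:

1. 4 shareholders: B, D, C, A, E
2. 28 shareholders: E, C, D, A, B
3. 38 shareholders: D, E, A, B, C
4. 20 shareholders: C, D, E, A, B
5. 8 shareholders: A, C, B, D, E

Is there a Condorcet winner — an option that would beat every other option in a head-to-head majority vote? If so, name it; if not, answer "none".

Checking pairwise contests:
C beats D 56–42.
D beats B 86–12.
D beats A 90–8.
E beats C 66–32.
D beats E 70–28.
Every option loses at least one head-to-head, so there is no Condorcet winner.

none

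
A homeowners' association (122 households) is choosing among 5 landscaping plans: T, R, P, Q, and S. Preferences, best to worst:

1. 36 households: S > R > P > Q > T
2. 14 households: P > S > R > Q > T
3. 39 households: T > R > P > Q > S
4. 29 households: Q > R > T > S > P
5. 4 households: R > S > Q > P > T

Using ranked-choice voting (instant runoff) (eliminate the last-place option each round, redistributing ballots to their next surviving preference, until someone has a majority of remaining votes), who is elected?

Round 1: T 39, R 4, P 14, Q 29, S 36. Eliminate R.
Round 2: T 39, P 14, Q 29, S 40. Eliminate P.
Round 3: T 39, Q 29, S 54. Eliminate Q.
Round 4: T 68, S 54. T has a majority.

T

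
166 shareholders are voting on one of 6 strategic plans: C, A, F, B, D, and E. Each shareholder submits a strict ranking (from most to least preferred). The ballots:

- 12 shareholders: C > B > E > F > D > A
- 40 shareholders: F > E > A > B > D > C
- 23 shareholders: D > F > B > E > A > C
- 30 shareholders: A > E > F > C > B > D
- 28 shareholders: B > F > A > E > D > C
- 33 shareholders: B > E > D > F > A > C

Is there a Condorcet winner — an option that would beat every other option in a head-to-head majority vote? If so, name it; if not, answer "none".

F vs C: 154–12 for F.
F vs A: 136–30 for F.
F vs B: 93–73 for F.
F vs D: 110–56 for F.
F vs E: 91–75 for F.
F beats every other option head-to-head.

F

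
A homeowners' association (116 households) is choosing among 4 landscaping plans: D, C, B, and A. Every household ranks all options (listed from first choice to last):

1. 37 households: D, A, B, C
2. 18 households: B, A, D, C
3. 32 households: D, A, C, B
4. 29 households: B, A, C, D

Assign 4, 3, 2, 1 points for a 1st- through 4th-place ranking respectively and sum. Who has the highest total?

D: 37·4 + 18·2 + 32·4 + 29·1 = 341
C: 37·1 + 18·1 + 32·2 + 29·2 = 177
B: 37·2 + 18·4 + 32·1 + 29·4 = 294
A: 37·3 + 18·3 + 32·3 + 29·3 = 348
A has the highest Borda score (348).

A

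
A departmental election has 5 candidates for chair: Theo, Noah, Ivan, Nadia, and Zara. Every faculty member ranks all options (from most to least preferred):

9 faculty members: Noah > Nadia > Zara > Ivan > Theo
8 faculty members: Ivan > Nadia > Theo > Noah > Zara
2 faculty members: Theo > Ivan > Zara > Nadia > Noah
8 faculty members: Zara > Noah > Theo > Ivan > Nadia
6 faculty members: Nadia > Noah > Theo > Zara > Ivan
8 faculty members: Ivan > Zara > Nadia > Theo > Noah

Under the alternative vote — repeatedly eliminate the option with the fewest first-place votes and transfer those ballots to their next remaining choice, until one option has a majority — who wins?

Round 1: Theo 2, Noah 9, Ivan 16, Nadia 6, Zara 8. Eliminate Theo.
Round 2: Noah 9, Ivan 18, Nadia 6, Zara 8. Eliminate Nadia.
Round 3: Noah 15, Ivan 18, Zara 8. Eliminate Zara.
Round 4: Noah 23, Ivan 18. Noah has a majority.

Noah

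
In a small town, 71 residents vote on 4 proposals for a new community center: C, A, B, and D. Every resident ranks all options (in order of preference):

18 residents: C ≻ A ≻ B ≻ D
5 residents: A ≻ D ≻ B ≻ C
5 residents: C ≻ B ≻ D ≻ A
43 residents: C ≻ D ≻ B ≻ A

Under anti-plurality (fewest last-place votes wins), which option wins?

Last-place votes: C 5, A 48, B 0, D 18.
B is ranked last by the fewest voters, so B wins.

B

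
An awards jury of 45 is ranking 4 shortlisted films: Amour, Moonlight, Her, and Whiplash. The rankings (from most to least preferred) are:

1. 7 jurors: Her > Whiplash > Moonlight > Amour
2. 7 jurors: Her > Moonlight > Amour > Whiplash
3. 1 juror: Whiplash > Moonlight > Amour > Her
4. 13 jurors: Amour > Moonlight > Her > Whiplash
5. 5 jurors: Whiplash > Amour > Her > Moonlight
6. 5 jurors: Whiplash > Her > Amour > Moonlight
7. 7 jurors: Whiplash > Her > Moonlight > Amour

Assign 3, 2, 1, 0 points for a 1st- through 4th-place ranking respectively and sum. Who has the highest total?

Her

Amour: 7·0 + 7·1 + 1·1 + 13·3 + 5·2 + 5·1 + 7·0 = 62
Moonlight: 7·1 + 7·2 + 1·2 + 13·2 + 5·0 + 5·0 + 7·1 = 56
Her: 7·3 + 7·3 + 1·0 + 13·1 + 5·1 + 5·2 + 7·2 = 84
Whiplash: 7·2 + 7·0 + 1·3 + 13·0 + 5·3 + 5·3 + 7·3 = 68
Her has the highest Borda score (84).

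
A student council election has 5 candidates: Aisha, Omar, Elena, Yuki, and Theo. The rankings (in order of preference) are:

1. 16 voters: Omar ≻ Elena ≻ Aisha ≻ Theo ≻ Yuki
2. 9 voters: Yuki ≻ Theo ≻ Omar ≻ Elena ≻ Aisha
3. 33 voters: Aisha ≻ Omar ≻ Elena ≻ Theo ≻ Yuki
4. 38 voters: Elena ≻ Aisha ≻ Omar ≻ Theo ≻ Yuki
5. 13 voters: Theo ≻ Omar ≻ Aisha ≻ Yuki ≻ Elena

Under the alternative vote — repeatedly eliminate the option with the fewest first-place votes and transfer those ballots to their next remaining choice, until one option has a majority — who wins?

Round 1: Aisha 33, Omar 16, Elena 38, Yuki 9, Theo 13. Eliminate Yuki.
Round 2: Aisha 33, Omar 16, Elena 38, Theo 22. Eliminate Omar.
Round 3: Aisha 33, Elena 54, Theo 22. Eliminate Theo.
Round 4: Aisha 46, Elena 63. Elena has a majority.

Elena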